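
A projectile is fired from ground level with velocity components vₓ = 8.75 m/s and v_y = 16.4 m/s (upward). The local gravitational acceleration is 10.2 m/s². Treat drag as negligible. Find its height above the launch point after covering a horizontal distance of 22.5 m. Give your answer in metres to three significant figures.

8.45 m

x = vₓ t ⇒ t = 22.5/8.750 = 2.571 s.
Height: y = v_y0 t − ½ g t² = 16.40 × 2.571 − 5.100 × 2.571² = 42.17 − 33.72 = 8.449 m.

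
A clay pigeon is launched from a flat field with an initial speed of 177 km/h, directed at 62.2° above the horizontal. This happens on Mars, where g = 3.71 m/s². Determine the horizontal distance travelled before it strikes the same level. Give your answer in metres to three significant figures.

538 m

Convert: 177 km/h = 177/3.6 = 49.17 m/s.
Resolve: vₓ = 49.17 cos 62.2° = 22.93 m/s and v_y0 = 49.17 sin 62.2° = 43.49 m/s.
Time aloft: T = 2 v_y0 / g = 2 × 43.49 / 3.71 = 23.45 s.
Range: R = vₓ T = 22.93 × 23.45 = 537.6 m.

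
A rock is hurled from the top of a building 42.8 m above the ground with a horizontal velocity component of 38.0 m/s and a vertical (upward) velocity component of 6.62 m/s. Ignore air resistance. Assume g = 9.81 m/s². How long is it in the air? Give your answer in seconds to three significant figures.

3.70 s

The projectile lands when y = 42.8 + (6.620) t − ½·9.81·t² = 0. Positive root: t = (6.620 + √(6.620² + 2·9.81·42.8)) / 9.81 = (6.620 + 29.72) / 9.81 = 3.705 s.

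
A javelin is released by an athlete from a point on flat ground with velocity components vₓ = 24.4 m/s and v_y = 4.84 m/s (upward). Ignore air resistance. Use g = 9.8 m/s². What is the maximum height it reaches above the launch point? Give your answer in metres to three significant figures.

1.20 m

Peak height H = v_y0² / (2g) = 23.426 / 19.60 = 1.195 m.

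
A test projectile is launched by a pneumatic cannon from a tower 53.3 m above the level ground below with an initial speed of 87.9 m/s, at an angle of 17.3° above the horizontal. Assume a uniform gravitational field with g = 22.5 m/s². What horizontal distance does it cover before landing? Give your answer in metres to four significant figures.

vₓ = 87.90 cos 17.3° = 83.92 m/s; v_y0 = 87.90 sin 17.3° = 26.14 m/s.
Vertical motion (up positive, ground at y = 0): 11.25 t² − (26.14) t − 53.3 = 0, so t = (26.14 + √(26.14² + 2·22.5·53.3)) / 22.5 = (26.14 + 55.51) / 22.5 = 3.629 s.
Horizontal distance: R = vₓ t = 83.92 × 3.629 = 304.6 m.

304.6 m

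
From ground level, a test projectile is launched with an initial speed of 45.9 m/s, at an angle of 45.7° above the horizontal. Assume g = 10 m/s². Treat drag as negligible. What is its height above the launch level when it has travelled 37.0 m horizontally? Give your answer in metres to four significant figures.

Horizontal component vₓ = 45.90 cos 45.7° = 32.06 m/s; vertical v_y0 = 45.90 sin 45.7° = 32.85 m/s.
At x = 37.0 m, t = x/vₓ = 37.0/32.06 = 1.154 s.
Height: y = v_y0 t − ½ g t² = 32.85 × 1.154 − 5.000 × 1.154² = 37.92 − 6.661 = 31.25 m.

31.25 m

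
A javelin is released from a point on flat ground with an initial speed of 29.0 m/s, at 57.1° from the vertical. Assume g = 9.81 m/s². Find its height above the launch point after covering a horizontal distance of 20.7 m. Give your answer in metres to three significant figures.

vₓ = 29.00 sin 57.1° = 24.35 m/s; v_y0 = 29.00 cos 57.1° = 15.75 m/s.
Time to reach x = 20.7 m: t = x/vₓ = 20.7/24.35 = 0.8501 s.
Height: y = v_y0 t − ½ g t² = 15.75 × 0.8501 − 4.905 × 0.8501² = 13.39 − 3.545 = 9.846 m.

9.85 m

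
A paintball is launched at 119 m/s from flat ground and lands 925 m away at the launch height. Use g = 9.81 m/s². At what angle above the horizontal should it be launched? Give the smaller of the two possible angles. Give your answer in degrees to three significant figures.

19.9°

R = v₀² sin 2θ / g gives sin 2θ = gR/v₀² = 9.81·925/119² = 0.6408.
2θ = 39.85° or 180° − 39.85° = 140.1°, so θ = 19.93° or 70.07°.
The smaller angle is 19.93°.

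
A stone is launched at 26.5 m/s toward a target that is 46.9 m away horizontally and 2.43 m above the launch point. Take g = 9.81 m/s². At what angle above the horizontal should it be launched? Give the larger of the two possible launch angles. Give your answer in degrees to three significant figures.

Trajectory: y = x tanθ − g x² (1 + tan²θ)/(2v₀²). With x = 46.9, y = 2.43, v₀ = 26.5, g = 9.81:
15.36 tan²θ − 46.9 tanθ + (17.79) = 0.
tanθ = [46.9 ± √(46.9² − 4 × 15.36 × (17.79))] / (2 × 15.36) = (46.9 ± 33.26) / 30.73, giving tanθ = 0.4440 or 2.609.
θ = 23.94° or 69.03°; the larger is 69.03°.

69.0°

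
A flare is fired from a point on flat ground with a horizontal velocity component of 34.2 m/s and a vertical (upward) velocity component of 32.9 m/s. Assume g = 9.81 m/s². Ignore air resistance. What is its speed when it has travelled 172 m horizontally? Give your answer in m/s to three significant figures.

37.9 m/s

x = vₓ t ⇒ t = 172/34.20 = 5.029 s.
Vertical velocity there: v_y = v_y0 − g t = 32.90 − 9.81 × 5.029 = −16.44 m/s.
Speed: √(vₓ² + v_y²) = √(34.20² + 16.44²) = 37.94 m/s.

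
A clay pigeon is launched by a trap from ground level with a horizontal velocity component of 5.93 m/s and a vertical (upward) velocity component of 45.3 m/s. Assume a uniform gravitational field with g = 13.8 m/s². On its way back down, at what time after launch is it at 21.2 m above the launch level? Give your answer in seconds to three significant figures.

6.06 s

Require v_y0 t − ½ g t² = 21.2, i.e. 6.900 t² − 45.30 t + 21.2 = 0.
t = [45.30 ± √(45.30² − 2·13.8·21.2)] / 13.8 = (45.30 ± 38.30) / 13.8, so t = 0.5072 s or t = 6.058 s.
The descending-branch root is 6.058 s.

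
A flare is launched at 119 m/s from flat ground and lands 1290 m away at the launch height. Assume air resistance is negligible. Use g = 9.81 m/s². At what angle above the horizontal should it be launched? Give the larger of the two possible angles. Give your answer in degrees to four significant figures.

Level-ground range R = v₀² sin(2θ)/g ⇒ sin(2θ) = gR/v₀² = 9.81 × 1290 / 119² = 0.8936.
2θ = 63.33° or 180° − 63.33° = 116.7°, so θ = 31.67° or 58.33°.
The larger angle is 58.33°.

58.33°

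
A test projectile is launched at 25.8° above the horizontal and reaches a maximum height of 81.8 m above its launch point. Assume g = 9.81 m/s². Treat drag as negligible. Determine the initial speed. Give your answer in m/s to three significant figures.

At the peak v_y = 0, so v_y0 = √(2gH) = √(2 × 9.81 × 81.8) = 40.06 m/s.
v_y0 = v₀ sin θ ⇒ v₀ = 40.06 / sin 25.8° = 92.05 m/s.

92.0 m/s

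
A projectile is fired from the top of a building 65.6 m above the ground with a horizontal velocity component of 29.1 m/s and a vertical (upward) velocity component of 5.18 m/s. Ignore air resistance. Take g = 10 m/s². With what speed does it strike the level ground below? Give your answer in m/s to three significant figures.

46.8 m/s

The projectile lands when y = 65.6 + (5.180) t − ½·10.0·t² = 0. Positive root: t = (5.180 + √(5.180² + 2·10.0·65.6)) / 10.0 = (5.180 + 36.59) / 10.0 = 4.177 s.
Vertical velocity at impact: v_y = v_y0 − g t = 5.180 − 10.0 × 4.177 = −36.59 m/s.
Speed: |v| = √(vₓ² + v_y²) = √(29.10² + 36.59²) = 46.75 m/s.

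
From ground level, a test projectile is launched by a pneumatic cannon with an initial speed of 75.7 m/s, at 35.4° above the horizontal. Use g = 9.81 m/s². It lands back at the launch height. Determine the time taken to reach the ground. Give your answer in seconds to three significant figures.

vₓ = 75.70 cos 35.4° = 61.71 m/s; v_y0 = 75.70 sin 35.4° = 43.85 m/s.
Landing at launch height ⇒ T = 2 v_y0 / g = 2 × 43.85 / 9.81 = 8.940 s.

8.94 s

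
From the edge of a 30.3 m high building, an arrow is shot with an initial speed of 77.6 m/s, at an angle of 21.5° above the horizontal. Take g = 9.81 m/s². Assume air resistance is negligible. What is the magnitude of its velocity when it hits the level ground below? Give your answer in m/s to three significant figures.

81.3 m/s

Components: vₓ = 77.60 cos 21.5° = 72.20 m/s, v_y0 = 77.60 sin 21.5° = 28.44 m/s.
The projectile lands when y = 30.3 + (28.44) t − ½·9.81·t² = 0. Positive root: t = (28.44 + √(28.44² + 2·9.81·30.3)) / 9.81 = (28.44 + 37.46) / 9.81 = 6.718 s.
Vertical velocity at impact: v_y = v_y0 − g t = 28.44 − 9.81 × 6.718 = −37.46 m/s.
Speed: |v| = √(vₓ² + v_y²) = √(72.20² + 37.46²) = 81.34 m/s.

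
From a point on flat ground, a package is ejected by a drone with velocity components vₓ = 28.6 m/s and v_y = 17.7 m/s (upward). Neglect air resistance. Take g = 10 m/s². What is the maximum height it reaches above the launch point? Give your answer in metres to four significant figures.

Maximum height: H = v_y0² / (2g) = 17.70² / (2 × 10.0) = 15.66 m.

15.66 m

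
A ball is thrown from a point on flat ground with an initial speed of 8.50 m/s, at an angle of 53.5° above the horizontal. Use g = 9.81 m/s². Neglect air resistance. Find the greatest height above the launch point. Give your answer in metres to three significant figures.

Horizontal component vₓ = 8.500 cos 53.5° = 5.056 m/s; vertical v_y0 = 8.500 sin 53.5° = 6.833 m/s.
At the apex v_y = 0, so H = v_y0²/(2g) = 6.833²/19.62 = 2.380 m.

2.38 m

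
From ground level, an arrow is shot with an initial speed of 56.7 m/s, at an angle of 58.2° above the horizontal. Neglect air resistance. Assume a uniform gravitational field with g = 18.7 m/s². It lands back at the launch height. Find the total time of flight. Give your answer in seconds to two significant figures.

5.2 s

Resolve: vₓ = 56.70 cos 58.2° = 29.88 m/s and v_y0 = 56.70 sin 58.2° = 48.19 m/s.
Time of flight on level ground: T = 2 v_y0 / g = 2 × 48.19 / 18.7 = 5.154 s.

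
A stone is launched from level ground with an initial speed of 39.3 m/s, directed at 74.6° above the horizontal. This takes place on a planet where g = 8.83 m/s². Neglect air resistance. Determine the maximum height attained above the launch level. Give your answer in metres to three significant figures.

81.3 m

Resolve: vₓ = 39.30 cos 74.6° = 10.44 m/s and v_y0 = 39.30 sin 74.6° = 37.89 m/s.
At the apex v_y = 0, so H = v_y0²/(2g) = 37.89²/17.66 = 81.29 m.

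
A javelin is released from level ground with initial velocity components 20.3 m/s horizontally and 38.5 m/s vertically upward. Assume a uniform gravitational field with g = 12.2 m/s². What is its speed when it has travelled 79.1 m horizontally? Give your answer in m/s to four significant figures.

22.22 m/s

At x = 79.1 m, t = x/vₓ = 79.1/20.30 = 3.897 s.
Vertical velocity there: v_y = v_y0 − g t = 38.50 − 12.2 × 3.897 = −9.038 m/s.
Speed: √(vₓ² + v_y²) = √(20.30² + 9.038²) = 22.22 m/s.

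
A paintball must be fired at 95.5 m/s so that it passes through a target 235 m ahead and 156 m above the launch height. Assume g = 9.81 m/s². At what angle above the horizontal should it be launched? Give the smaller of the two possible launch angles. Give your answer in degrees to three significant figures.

Trajectory: y = x tanθ − g x² (1 + tan²θ)/(2v₀²). With x = 235, y = 156, v₀ = 95.5, g = 9.81:
29.70 tan²θ − 235 tanθ + (185.7) = 0.
tanθ = [235 ± √(235² − 4 × 29.70 × (185.7))] / (2 × 29.70) = (235 ± 182.1) / 59.40, giving tanθ = 0.8904 or 7.022.
θ = 41.68° or 81.89°; the smaller is 41.68°.

41.7°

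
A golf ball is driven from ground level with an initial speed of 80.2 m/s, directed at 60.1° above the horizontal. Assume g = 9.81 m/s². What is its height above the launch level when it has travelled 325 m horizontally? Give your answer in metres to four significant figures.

241.0 m

Resolve: vₓ = 80.20 cos 60.1° = 39.98 m/s and v_y0 = 80.20 sin 60.1° = 69.53 m/s.
Time to reach x = 325 m: t = x/vₓ = 325/39.98 = 8.129 s.
Height: y = v_y0 t − ½ g t² = 69.53 × 8.129 − 4.905 × 8.129² = 565.2 − 324.2 = 241.0 m.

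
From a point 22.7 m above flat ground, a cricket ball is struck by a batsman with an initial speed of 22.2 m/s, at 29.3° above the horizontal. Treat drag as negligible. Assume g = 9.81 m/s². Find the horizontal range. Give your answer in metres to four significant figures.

68.28 m

Horizontal component vₓ = 22.20 cos 29.3° = 19.36 m/s; vertical v_y0 = 22.20 sin 29.3° = 10.86 m/s.
With up positive and y = 0 at the ground: y(t) = 22.7 + (10.86) t − 4.905 t². Setting y = 0 and taking the positive root: t = [10.86 + √(10.86² + 2·9.81·22.7)] / 9.81 = (10.86 + 23.74) / 9.81 = 3.527 s.
Horizontal distance: R = vₓ t = 19.36 × 3.527 = 68.28 m.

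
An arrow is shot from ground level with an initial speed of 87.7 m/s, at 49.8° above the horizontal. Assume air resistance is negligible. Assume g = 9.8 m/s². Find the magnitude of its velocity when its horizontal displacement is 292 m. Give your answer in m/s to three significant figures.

Resolve: vₓ = 87.70 cos 49.8° = 56.61 m/s and v_y0 = 87.70 sin 49.8° = 66.98 m/s.
Time to reach x = 292 m: t = x/vₓ = 292/56.61 = 5.158 s.
Vertical velocity there: v_y = v_y0 − g t = 66.98 − 9.80 × 5.158 = 16.43 m/s.
Speed: √(vₓ² + v_y²) = √(56.61² + 16.43²) = 58.94 m/s.

58.9 m/s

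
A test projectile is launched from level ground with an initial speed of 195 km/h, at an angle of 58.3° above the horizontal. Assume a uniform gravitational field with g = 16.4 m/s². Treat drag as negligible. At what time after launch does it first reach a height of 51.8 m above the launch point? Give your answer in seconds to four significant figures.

1.553 s

Convert: 195 km/h = 195/3.6 = 54.17 m/s.
Resolve: vₓ = 54.17 cos 58.3° = 28.46 m/s and v_y0 = 54.17 sin 58.3° = 46.09 m/s.
Set y = v_y0 t − ½ g t² = 51.8: 8.200 t² − 46.09 t + 51.8 = 0.
t = [46.09 ± √(46.09² − 2·16.4·51.8)] / 16.4 = (46.09 ± 20.61) / 16.4, so t = 1.553 s or t = 4.067 s.
The first (ascending) time is 1.553 s.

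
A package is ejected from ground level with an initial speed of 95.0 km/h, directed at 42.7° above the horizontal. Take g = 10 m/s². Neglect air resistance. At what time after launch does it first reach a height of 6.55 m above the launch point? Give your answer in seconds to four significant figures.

0.4139 s

Convert: 95.0 km/h = 95.0/3.6 = 26.39 m/s.
Resolve: vₓ = 26.39 cos 42.7° = 19.39 m/s and v_y0 = 26.39 sin 42.7° = 17.90 m/s.
Require v_y0 t − ½ g t² = 6.55, i.e. 5.000 t² − 17.90 t + 6.55 = 0.
Quadratic formula: t = (17.90 ± √189.26) / 10.0 = (17.90 ± 13.76) / 10.0 → t = 0.4139 s or 3.165 s.
The first (ascending) time is 0.4139 s.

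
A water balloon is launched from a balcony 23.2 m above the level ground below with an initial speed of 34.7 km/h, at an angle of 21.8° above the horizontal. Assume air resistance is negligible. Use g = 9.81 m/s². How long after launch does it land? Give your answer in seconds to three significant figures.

Convert: 34.7 km/h = 34.7/3.6 = 9.639 m/s.
Components: vₓ = 9.639 cos 21.8° = 8.950 m/s, v_y0 = 9.639 sin 21.8° = 3.580 m/s.
The projectile lands when y = 23.2 + (3.580) t − ½·9.81·t² = 0. Positive root: t = (3.580 + √(3.580² + 2·9.81·23.2)) / 9.81 = (3.580 + 21.63) / 9.81 = 2.570 s.

2.57 s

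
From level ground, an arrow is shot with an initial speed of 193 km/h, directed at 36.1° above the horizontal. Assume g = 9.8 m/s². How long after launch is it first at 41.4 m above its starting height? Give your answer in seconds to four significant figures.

Convert: 193 km/h = 193/3.6 = 53.61 m/s.
vₓ = 53.61 cos 36.1° = 43.32 m/s; v_y0 = 53.61 sin 36.1° = 31.59 m/s.
Set y = v_y0 t − ½ g t² = 41.4: 4.900 t² − 31.59 t + 41.4 = 0.
Quadratic formula: t = (31.59 ± √186.33) / 9.80 = (31.59 ± 13.65) / 9.80 → t = 1.830 s or 4.616 s.
The first (ascending) time is 1.830 s.

1.830 s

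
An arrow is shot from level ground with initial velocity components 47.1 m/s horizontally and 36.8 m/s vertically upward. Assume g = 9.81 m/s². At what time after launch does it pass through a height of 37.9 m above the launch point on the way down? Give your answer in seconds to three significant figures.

Require v_y0 t − ½ g t² = 37.9, i.e. 4.905 t² − 36.80 t + 37.9 = 0.
t = [36.80 ± √(36.80² − 2·9.81·37.9)] / 9.81 = (36.80 ± 24.71) / 9.81, so t = 1.232 s or t = 6.270 s.
The descending-branch root is 6.270 s.

6.27 s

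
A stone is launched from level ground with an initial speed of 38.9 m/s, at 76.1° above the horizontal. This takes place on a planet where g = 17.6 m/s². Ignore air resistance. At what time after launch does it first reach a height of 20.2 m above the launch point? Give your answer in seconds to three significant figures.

Horizontal component vₓ = 38.90 cos 76.1° = 9.345 m/s; vertical v_y0 = 38.90 sin 76.1° = 37.76 m/s.
Require v_y0 t − ½ g t² = 20.2, i.e. 8.800 t² − 37.76 t + 20.2 = 0.
t = [37.76 ± √(37.76² − 2·17.6·20.2)] / 17.6 = (37.76 ± 26.74) / 17.6, so t = 0.6264 s or t = 3.665 s.
The first (ascending) time is 0.6264 s.

0.626 s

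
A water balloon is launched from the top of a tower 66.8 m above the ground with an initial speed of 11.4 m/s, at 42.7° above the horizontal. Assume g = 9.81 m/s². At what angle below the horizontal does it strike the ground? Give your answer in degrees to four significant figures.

77.25°

Resolve: vₓ = 11.40 cos 42.7° = 8.378 m/s and v_y0 = 11.40 sin 42.7° = 7.731 m/s.
The projectile lands when y = 66.8 + (7.731) t − ½·9.81·t² = 0. Positive root: t = (7.731 + √(7.731² + 2·9.81·66.8)) / 9.81 = (7.731 + 37.02) / 9.81 = 4.562 s.
At impact: v_y = v_y0 − g t = −37.02 m/s; vₓ = 8.378 m/s.
Angle below horizontal: arctan(|v_y|/vₓ) = arctan(37.02/8.378) = 77.25°.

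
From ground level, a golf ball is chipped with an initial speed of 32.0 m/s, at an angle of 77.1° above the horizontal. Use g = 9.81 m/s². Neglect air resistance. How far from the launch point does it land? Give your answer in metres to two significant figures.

45 m

Components: vₓ = 32.00 cos 77.1° = 7.144 m/s, v_y0 = 32.00 sin 77.1° = 31.19 m/s.
Time aloft: T = 2 v_y0 / g = 2 × 31.19 / 9.81 = 6.359 s.
Horizontal distance R = vₓ T = 7.144 × 6.359 = 45.43 m.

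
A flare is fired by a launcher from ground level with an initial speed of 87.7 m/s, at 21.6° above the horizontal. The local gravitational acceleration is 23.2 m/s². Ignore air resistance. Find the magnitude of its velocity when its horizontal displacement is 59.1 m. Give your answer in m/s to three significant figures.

83.0 m/s

Resolve: vₓ = 87.70 cos 21.6° = 81.54 m/s and v_y0 = 87.70 sin 21.6° = 32.28 m/s.
At x = 59.1 m, t = x/vₓ = 59.1/81.54 = 0.7248 s.
Vertical velocity there: v_y = v_y0 − g t = 32.28 − 23.2 × 0.7248 = 15.47 m/s.
Speed: √(vₓ² + v_y²) = √(81.54² + 15.47²) = 83.00 m/s.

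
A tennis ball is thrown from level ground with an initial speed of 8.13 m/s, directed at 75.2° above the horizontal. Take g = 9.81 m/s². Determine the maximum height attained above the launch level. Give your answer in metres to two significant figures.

3.1 m

Resolve: vₓ = 8.130 cos 75.2° = 2.077 m/s and v_y0 = 8.130 sin 75.2° = 7.860 m/s.
At the apex v_y = 0, so H = v_y0²/(2g) = 7.860²/19.62 = 3.149 m.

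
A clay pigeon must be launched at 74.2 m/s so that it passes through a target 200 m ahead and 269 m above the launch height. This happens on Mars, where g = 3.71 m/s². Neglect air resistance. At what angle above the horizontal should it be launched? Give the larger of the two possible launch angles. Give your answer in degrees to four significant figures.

85.69°

Trajectory: y = x tanθ − g x² (1 + tan²θ)/(2v₀²). With x = 200, y = 269, v₀ = 74.2, g = 3.71:
13.48 tan²θ − 200 tanθ + (282.5) = 0.
tanθ = [200 ± √(200² − 4 × 13.48 × (282.5))] / (2 × 13.48) = (200 ± 157.4) / 26.95, giving tanθ = 1.581 or 13.26.
θ = 57.68° or 85.69°; the larger is 85.69°.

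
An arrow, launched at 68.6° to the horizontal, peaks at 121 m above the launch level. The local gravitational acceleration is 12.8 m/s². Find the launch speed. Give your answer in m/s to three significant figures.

At the peak v_y = 0, so v_y0 = √(2gH) = √(2 × 12.8 × 121) = 55.66 m/s.
v_y0 = v₀ sin θ ⇒ v₀ = 55.66 / sin 68.6° = 59.78 m/s.

59.8 m/s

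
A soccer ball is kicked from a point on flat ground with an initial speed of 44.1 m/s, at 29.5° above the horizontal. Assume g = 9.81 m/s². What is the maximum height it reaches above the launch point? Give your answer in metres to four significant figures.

Resolve: vₓ = 44.10 cos 29.5° = 38.38 m/s and v_y0 = 44.10 sin 29.5° = 21.72 m/s.
Peak height H = v_y0² / (2g) = 471.58 / 19.62 = 24.04 m.

24.04 m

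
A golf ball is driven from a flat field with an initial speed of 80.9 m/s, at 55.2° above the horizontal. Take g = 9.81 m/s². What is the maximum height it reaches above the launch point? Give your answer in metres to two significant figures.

vₓ = 80.90 cos 55.2° = 46.17 m/s; v_y0 = 80.90 sin 55.2° = 66.43 m/s.
Maximum height: H = v_y0² / (2g) = 66.43² / (2 × 9.81) = 224.9 m.

220 m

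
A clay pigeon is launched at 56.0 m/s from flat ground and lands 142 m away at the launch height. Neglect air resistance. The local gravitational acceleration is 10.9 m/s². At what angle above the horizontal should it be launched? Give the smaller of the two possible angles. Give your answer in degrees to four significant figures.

From R = (v₀²/g) sin 2θ: sin 2θ = 10.9 × 142 / 3136.0 = 0.4936.
2θ = 29.57° or 180° − 29.57° = 150.4°, so θ = 14.79° or 75.21°.
The smaller angle is 14.79°.

14.79°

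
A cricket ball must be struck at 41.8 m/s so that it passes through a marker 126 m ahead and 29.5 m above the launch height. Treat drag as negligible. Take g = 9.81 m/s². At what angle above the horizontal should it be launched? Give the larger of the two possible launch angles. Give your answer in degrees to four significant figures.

Trajectory: y = x tanθ − g x² (1 + tan²θ)/(2v₀²). With x = 126, y = 29.5, v₀ = 41.8, g = 9.81:
44.57 tan²θ − 126 tanθ + (74.07) = 0.
tanθ = [126 ± √(126² − 4 × 44.57 × (74.07))] / (2 × 44.57) = (126 ± 51.69) / 89.14, giving tanθ = 0.8337 or 1.993.
θ = 39.82° or 63.36°; the larger is 63.36°.

63.36°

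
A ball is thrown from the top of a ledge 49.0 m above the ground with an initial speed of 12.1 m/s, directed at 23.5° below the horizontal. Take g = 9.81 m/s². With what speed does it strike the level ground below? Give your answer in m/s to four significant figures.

Horizontal component vₓ = 12.10 cos 23.5° = 11.10 m/s; vertical v_y0 = −4.825 m/s (downward).
The projectile lands when y = 49.0 + (−4.825) t − ½·9.81·t² = 0. Positive root: t = (−4.825 + √(4.825² + 2·9.81·49.0)) / 9.81 = (−4.825 + 31.38) / 9.81 = 2.707 s.
Vertical velocity at impact: v_y = v_y0 − g t = −4.825 − 9.81 × 2.707 = −31.38 m/s.
Speed: |v| = √(vₓ² + v_y²) = √(11.10² + 31.38²) = 33.28 m/s.

33.28 m/s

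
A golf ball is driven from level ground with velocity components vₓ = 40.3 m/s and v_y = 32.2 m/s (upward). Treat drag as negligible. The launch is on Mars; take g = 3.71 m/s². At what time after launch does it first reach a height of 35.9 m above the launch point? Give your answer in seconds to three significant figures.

1.20 s

Height y(t) = 32.20 t − 1.855 t² = 35.9 gives 1.855 t² − 32.20 t + 35.9 = 0.
t = [32.20 ± √(32.20² − 2·3.71·35.9)] / 3.71 = (32.20 ± 27.76) / 3.71, so t = 1.198 s or t = 16.16 s.
The first (ascending) time is 1.198 s.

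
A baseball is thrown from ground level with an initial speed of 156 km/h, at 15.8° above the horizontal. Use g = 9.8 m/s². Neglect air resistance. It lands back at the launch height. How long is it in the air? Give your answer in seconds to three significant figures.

Convert: 156 km/h = 156/3.6 = 43.33 m/s.
Components: vₓ = 43.33 cos 15.8° = 41.70 m/s, v_y0 = 43.33 sin 15.8° = 11.80 m/s.
It returns to y = 0 when t = 2 v_y0 / g = 2(11.80)/9.80 = 2.408 s.

2.41 s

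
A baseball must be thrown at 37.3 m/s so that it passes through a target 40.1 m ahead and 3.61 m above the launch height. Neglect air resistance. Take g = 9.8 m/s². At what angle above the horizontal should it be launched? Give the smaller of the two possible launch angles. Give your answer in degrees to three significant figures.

13.5°

Trajectory: y = x tanθ − g x² (1 + tan²θ)/(2v₀²). With x = 40.1, y = 3.61, v₀ = 37.3, g = 9.80:
5.663 tan²θ − 40.1 tanθ + (9.273) = 0.
tanθ = [40.1 ± √(40.1² − 4 × 5.663 × (9.273))] / (2 × 5.663) = (40.1 ± 37.39) / 11.33, giving tanθ = 0.2393 or 6.841.
θ = 13.46° or 81.68°; the smaller is 13.46°.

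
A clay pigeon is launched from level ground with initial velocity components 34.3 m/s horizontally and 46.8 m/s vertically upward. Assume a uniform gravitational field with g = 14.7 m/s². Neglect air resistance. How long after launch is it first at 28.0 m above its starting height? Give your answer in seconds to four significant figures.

0.6685 s

Height y(t) = 46.80 t − 7.350 t² = 28.0 gives 7.350 t² − 46.80 t + 28.0 = 0.
Quadratic formula: t = (46.80 ± √1367.0) / 14.7 = (46.80 ± 36.97) / 14.7 → t = 0.6685 s or 5.699 s.
The first (ascending) time is 0.6685 s.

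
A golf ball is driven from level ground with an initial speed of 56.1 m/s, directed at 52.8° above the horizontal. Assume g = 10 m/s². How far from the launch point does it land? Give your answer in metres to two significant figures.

300 m

vₓ = 56.10 cos 52.8° = 33.92 m/s; v_y0 = 56.10 sin 52.8° = 44.69 m/s.
Time aloft: T = 2 v_y0 / g = 2 × 44.69 / 10.0 = 8.937 s.
Range: R = vₓ T = 33.92 × 8.937 = 303.1 m.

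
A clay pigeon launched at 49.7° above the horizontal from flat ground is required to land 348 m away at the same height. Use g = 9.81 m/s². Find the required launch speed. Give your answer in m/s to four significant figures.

58.82 m/s

On level ground R = v₀² sin 2θ / g ⇒ v₀ = √(gR / sin 2θ).
v₀ = √(9.81 × 348 / sin 99.40°) = √(3414 / 0.9866) = √3460.3 = 58.82 m/s.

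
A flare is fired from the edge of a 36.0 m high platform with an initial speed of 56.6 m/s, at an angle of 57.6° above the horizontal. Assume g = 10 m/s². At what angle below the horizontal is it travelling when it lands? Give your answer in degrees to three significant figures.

61.0°

Horizontal component vₓ = 56.60 cos 57.6° = 30.33 m/s; vertical v_y0 = 56.60 sin 57.6° = 47.79 m/s.
The projectile lands when y = 36.0 + (47.79) t − ½·10.0·t² = 0. Positive root: t = (47.79 + √(47.79² + 2·10.0·36.0)) / 10.0 = (47.79 + 54.81) / 10.0 = 10.26 s.
At impact: v_y = v_y0 − g t = −54.81 m/s; vₓ = 30.33 m/s.
Angle below horizontal: arctan(|v_y|/vₓ) = arctan(54.81/30.33) = 61.04°.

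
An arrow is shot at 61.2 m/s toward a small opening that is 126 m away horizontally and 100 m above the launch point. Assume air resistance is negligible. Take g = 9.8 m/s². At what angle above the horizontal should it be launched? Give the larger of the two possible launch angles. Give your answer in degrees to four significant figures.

78.40°

Trajectory: y = x tanθ − g x² (1 + tan²θ)/(2v₀²). With x = 126, y = 100, v₀ = 61.2, g = 9.80:
20.77 tan²θ − 126 tanθ + (120.8) = 0.
tanθ = [126 ± √(126² − 4 × 20.77 × (120.8))] / (2 × 20.77) = (126 ± 76.44) / 41.54, giving tanθ = 1.193 or 4.873.
θ = 50.03° or 78.40°; the larger is 78.40°.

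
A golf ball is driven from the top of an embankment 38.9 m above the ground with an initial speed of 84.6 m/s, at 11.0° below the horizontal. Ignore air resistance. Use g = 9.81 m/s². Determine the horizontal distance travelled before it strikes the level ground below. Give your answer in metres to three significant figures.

134 m

Horizontal component vₓ = 84.60 cos 11.0° = 83.05 m/s; vertical v_y0 = −16.14 m/s (downward).
Vertical motion (up positive, ground at y = 0): 4.905 t² − (−16.14) t − 38.9 = 0, so t = (−16.14 + √(16.14² + 2·9.81·38.9)) / 9.81 = (−16.14 + 32.00) / 9.81 = 1.616 s.
Horizontal distance: R = vₓ t = 83.05 × 1.616 = 134.2 m.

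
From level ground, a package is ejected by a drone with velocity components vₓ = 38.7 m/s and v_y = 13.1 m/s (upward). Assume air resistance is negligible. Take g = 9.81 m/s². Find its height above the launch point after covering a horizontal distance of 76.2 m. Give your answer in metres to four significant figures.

At x = 76.2 m, t = x/vₓ = 76.2/38.70 = 1.969 s.
Height: y = v_y0 t − ½ g t² = 13.10 × 1.969 − 4.905 × 1.969² = 25.79 − 19.02 = 6.777 m.

6.777 m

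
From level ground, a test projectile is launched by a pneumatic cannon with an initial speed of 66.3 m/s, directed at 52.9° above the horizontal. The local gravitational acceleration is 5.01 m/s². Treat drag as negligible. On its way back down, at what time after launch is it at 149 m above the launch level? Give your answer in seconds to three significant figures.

Components: vₓ = 66.30 cos 52.9° = 39.99 m/s, v_y0 = 66.30 sin 52.9° = 52.88 m/s.
Set y = v_y0 t − ½ g t² = 149: 2.505 t² − 52.88 t + 149 = 0.
Quadratic formula: t = (52.88 ± √1303.3) / 5.01 = (52.88 ± 36.10) / 5.01 → t = 3.349 s or 17.76 s.
The descending-branch root is 17.76 s.

17.8 s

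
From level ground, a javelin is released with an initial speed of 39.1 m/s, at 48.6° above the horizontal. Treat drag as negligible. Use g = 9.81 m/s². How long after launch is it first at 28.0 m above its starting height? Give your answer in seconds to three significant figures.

Components: vₓ = 39.10 cos 48.6° = 25.86 m/s, v_y0 = 39.10 sin 48.6° = 29.33 m/s.
Require v_y0 t − ½ g t² = 28.0, i.e. 4.905 t² − 29.33 t + 28.0 = 0.
t = [29.33 ± √(29.33² − 2·9.81·28.0)] / 9.81 = (29.33 ± 17.63) / 9.81, so t = 1.192 s or t = 4.787 s.
The first (ascending) time is 1.192 s.

1.19 s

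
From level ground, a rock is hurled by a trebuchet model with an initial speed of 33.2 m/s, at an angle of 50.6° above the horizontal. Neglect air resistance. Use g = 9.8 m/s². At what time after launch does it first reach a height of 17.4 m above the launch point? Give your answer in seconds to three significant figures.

vₓ = 33.20 cos 50.6° = 21.07 m/s; v_y0 = 33.20 sin 50.6° = 25.65 m/s.
Height y(t) = 25.65 t − 4.900 t² = 17.4 gives 4.900 t² − 25.65 t + 17.4 = 0.
Quadratic formula: t = (25.65 ± √317.13) / 9.80 = (25.65 ± 17.81) / 9.80 → t = 0.8007 s or 4.435 s.
The first (ascending) time is 0.8007 s.

0.801 s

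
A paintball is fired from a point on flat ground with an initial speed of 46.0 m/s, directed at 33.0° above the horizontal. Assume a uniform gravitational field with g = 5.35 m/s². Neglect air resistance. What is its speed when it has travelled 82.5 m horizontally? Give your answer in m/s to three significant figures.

Resolve: vₓ = 46.00 cos 33.0° = 38.58 m/s and v_y0 = 46.00 sin 33.0° = 25.05 m/s.
At x = 82.5 m, t = x/vₓ = 82.5/38.58 = 2.138 s.
Vertical velocity there: v_y = v_y0 − g t = 25.05 − 5.35 × 2.138 = 13.61 m/s.
Speed: √(vₓ² + v_y²) = √(38.58² + 13.61²) = 40.91 m/s.

40.9 m/s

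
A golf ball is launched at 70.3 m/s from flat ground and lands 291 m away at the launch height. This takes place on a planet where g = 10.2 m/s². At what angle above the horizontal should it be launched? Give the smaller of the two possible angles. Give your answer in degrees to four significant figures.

From R = (v₀²/g) sin 2θ: sin 2θ = 10.2 × 291 / 4942.1 = 0.6006.
2θ = 36.91° or 180° − 36.91° = 143.1°, so θ = 18.46° or 71.54°.
The smaller angle is 18.46°.

18.46°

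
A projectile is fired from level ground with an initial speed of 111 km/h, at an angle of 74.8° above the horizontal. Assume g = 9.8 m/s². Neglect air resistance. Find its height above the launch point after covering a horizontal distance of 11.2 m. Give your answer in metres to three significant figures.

31.8 m

Convert: 111 km/h = 111/3.6 = 30.83 m/s.
Resolve: vₓ = 30.83 cos 74.8° = 8.084 m/s and v_y0 = 30.83 sin 74.8° = 29.75 m/s.
Time to reach x = 11.2 m: t = x/vₓ = 11.2/8.084 = 1.385 s.
Height: y = v_y0 t − ½ g t² = 29.75 × 1.385 − 4.900 × 1.385² = 41.22 − 9.405 = 31.82 m.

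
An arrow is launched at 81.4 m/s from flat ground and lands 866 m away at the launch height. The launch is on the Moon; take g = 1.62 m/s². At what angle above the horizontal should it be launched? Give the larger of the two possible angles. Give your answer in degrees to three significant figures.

R = v₀² sin 2θ / g gives sin 2θ = gR/v₀² = 1.62·866/81.4² = 0.2117.
2θ = 12.22° or 180° − 12.22° = 167.8°, so θ = 6.112° or 83.89°.
The larger angle is 83.89°.

83.9°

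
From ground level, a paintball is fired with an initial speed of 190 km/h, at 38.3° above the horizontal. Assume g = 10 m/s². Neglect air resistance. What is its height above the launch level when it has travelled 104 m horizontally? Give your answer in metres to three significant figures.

Convert: 190 km/h = 190/3.6 = 52.78 m/s.
Components: vₓ = 52.78 cos 38.3° = 41.42 m/s, v_y0 = 52.78 sin 38.3° = 32.71 m/s.
At x = 104 m, t = x/vₓ = 104/41.42 = 2.511 s.
Height: y = v_y0 t − ½ g t² = 32.71 × 2.511 − 5.000 × 2.511² = 82.13 − 31.52 = 50.61 m.

50.6 m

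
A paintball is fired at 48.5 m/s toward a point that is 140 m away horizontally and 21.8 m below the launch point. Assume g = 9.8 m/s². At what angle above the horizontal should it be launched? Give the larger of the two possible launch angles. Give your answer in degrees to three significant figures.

73.1°

Trajectory: y = x tanθ − g x² (1 + tan²θ)/(2v₀²). With x = 140, y = −21.8, v₀ = 48.5, g = 9.80:
40.83 tan²θ − 140 tanθ + (19.03) = 0.
tanθ = [140 ± √(140² − 4 × 40.83 × (19.03))] / (2 × 40.83) = (140 ± 128.4) / 81.66, giving tanθ = 0.1418 or 3.287.
θ = 8.070° or 73.08°; the larger is 73.08°.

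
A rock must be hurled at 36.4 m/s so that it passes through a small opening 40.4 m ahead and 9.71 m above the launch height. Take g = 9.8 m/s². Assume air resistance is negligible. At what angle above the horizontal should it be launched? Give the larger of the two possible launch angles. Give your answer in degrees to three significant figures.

Trajectory: y = x tanθ − g x² (1 + tan²θ)/(2v₀²). With x = 40.4, y = 9.71, v₀ = 36.4, g = 9.80:
6.036 tan²θ − 40.4 tanθ + (15.75) = 0.
tanθ = [40.4 ± √(40.4² − 4 × 6.036 × (15.75))] / (2 × 6.036) = (40.4 ± 35.38) / 12.07, giving tanθ = 0.4156 or 6.278.
θ = 22.57° or 80.95°; the larger is 80.95°.

80.9°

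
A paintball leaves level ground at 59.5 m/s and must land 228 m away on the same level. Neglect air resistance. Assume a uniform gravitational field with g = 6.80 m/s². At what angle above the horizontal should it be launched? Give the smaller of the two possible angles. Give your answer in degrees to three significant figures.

13.0°

R = v₀² sin 2θ / g gives sin 2θ = gR/v₀² = 6.80·228/59.5² = 0.4379.
2θ = 25.97° or 180° − 25.97° = 154.0°, so θ = 12.99° or 77.01°.
The smaller angle is 12.99°.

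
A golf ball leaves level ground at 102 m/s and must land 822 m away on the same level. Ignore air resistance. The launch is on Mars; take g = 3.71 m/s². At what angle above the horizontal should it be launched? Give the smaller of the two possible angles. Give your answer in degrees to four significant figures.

From R = (v₀²/g) sin 2θ: sin 2θ = 3.71 × 822 / 10404 = 0.2931.
2θ = 17.04° or 180° − 17.04° = 163.0°, so θ = 8.522° or 81.48°.
The smaller angle is 8.522°.

8.522°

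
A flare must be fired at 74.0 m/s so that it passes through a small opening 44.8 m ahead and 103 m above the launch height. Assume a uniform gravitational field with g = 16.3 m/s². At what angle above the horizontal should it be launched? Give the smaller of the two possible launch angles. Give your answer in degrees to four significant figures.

71.24°

Trajectory: y = x tanθ − g x² (1 + tan²θ)/(2v₀²). With x = 44.8, y = 103, v₀ = 74.0, g = 16.3:
2.987 tan²θ − 44.8 tanθ + (106.0) = 0.
tanθ = [44.8 ± √(44.8² − 4 × 2.987 × (106.0))] / (2 × 2.987) = (44.8 ± 27.22) / 5.974, giving tanθ = 2.943 or 12.05.
θ = 71.24° or 85.26°; the smaller is 71.24°.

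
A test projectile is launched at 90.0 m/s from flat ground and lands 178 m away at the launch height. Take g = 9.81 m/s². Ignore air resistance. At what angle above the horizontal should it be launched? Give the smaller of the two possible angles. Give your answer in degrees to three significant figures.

6.22°

R = v₀² sin 2θ / g gives sin 2θ = gR/v₀² = 9.81·178/90.0² = 0.2156.
2θ = 12.45° or 180° − 12.45° = 167.6°, so θ = 6.225° or 83.78°.
The smaller angle is 6.225°.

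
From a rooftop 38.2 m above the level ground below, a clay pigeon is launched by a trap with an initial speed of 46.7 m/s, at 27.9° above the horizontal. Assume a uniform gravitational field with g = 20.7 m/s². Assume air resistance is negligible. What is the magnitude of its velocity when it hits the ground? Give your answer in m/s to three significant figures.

61.3 m/s

Resolve: vₓ = 46.70 cos 27.9° = 41.27 m/s and v_y0 = 46.70 sin 27.9° = 21.85 m/s.
With up positive and y = 0 at the ground: y(t) = 38.2 + (21.85) t − 10.35 t². Setting y = 0 and taking the positive root: t = [21.85 + √(21.85² + 2·20.7·38.2)] / 20.7 = (21.85 + 45.38) / 20.7 = 3.248 s.
Vertical velocity at impact: v_y = v_y0 − g t = 21.85 − 20.7 × 3.248 = −45.38 m/s.
Speed: |v| = √(vₓ² + v_y²) = √(41.27² + 45.38²) = 61.34 m/s.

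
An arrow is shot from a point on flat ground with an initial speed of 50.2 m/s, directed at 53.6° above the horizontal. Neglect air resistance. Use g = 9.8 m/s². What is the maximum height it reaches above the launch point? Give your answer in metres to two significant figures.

Resolve: vₓ = 50.20 cos 53.6° = 29.79 m/s and v_y0 = 50.20 sin 53.6° = 40.41 m/s.
Maximum height: H = v_y0² / (2g) = 40.41² / (2 × 9.80) = 83.30 m.

83 m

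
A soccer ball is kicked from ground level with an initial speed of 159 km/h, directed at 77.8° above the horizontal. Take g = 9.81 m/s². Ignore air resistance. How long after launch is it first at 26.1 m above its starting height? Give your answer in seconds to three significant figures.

0.653 s

Convert: 159 km/h = 159/3.6 = 44.17 m/s.
Components: vₓ = 44.17 cos 77.8° = 9.334 m/s, v_y0 = 44.17 sin 77.8° = 43.17 m/s.
Require v_y0 t − ½ g t² = 26.1, i.e. 4.905 t² − 43.17 t + 26.1 = 0.
t = [43.17 ± √(43.17² − 2·9.81·26.1)] / 9.81 = (43.17 ± 36.76) / 9.81, so t = 0.6531 s or t = 8.148 s.
The first (ascending) time is 0.6531 s.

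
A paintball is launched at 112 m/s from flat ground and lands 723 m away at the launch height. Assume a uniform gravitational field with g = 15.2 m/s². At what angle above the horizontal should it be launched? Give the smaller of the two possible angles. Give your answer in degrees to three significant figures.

Level-ground range R = v₀² sin(2θ)/g ⇒ sin(2θ) = gR/v₀² = 15.2 × 723 / 112² = 0.8761.
2θ = 61.17° or 180° − 61.17° = 118.8°, so θ = 30.59° or 59.41°.
The smaller angle is 30.59°.

30.6°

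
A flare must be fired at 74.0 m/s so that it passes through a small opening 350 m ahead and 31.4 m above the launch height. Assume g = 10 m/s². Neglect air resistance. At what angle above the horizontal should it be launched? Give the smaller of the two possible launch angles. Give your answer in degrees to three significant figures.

Trajectory: y = x tanθ − g x² (1 + tan²θ)/(2v₀²). With x = 350, y = 31.4, v₀ = 74.0, g = 10.0:
111.9 tan²θ − 350 tanθ + (143.3) = 0.
tanθ = [350 ± √(350² − 4 × 111.9 × (143.3))] / (2 × 111.9) = (350 ± 241.7) / 223.7, giving tanθ = 0.4842 or 2.645.
θ = 25.84° or 69.29°; the smaller is 25.84°.

25.8°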